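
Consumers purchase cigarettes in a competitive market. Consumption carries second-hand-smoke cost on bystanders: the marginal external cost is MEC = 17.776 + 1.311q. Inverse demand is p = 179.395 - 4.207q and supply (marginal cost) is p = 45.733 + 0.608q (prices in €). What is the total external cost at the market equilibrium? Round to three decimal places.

Market equilibrium (private): 45.733 + 0.608q = 179.395 - 4.207q → q_m = 27.7595.
Total external cost = ∫₀^{q_m} (17.776 + 1.311q) dq = 17.776×27.7595 + ½×1.311×27.7595² = 998.5745.

€998.575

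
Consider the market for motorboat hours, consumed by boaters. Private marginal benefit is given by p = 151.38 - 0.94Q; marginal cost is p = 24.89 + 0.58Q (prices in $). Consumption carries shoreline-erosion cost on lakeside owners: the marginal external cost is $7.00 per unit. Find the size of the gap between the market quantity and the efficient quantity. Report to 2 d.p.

4.61 units

Market equilibrium (private): 24.89 + 0.58Q = 151.38 - 0.94Q → Q_m = 83.2171.
Social marginal benefit = demand − MEC = 144.38 - 0.94Q.
Set SMB = MC: 144.38 - 0.94Q = 24.89 + 0.58Q → Q* = 78.6118.
Gap = |83.2171 − 78.6118| = 4.6053.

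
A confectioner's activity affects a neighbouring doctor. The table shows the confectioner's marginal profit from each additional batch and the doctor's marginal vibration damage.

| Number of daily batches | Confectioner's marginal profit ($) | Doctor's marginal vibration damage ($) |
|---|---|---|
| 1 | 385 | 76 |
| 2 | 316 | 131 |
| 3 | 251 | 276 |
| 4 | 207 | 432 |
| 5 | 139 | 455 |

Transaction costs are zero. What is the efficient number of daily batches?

2

Bargaining reaches the level where marginal profit last exceeds marginal vibration damage.
That holds through level 2 (316 ≥ 131) but not at 3 (251 < 276).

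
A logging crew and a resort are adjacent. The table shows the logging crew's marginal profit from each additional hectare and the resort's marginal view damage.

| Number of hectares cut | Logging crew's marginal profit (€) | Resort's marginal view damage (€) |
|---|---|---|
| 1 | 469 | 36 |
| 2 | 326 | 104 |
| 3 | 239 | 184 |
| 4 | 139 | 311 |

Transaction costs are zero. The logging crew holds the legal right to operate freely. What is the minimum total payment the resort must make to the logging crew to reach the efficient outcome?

€139

Left alone the logging crew would choose level 4 (marginal profit stays positive).
Efficient level: k* = 3 (marginal profit ≥ marginal view damage through 3).
The resort must at least cover the logging crew's forgone profit from cutting 4→3: 139 = 139.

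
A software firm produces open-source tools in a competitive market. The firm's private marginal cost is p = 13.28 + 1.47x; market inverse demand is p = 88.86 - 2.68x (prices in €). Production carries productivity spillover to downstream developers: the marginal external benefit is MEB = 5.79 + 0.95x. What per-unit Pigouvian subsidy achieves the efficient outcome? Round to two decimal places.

subsidy = €29.95 per unit

Social marginal cost = private MC − MEB = 7.49 + 0.52x.
Set SMC = demand: 7.49 + 0.52x = 88.86 - 2.68x → x* = 25.4281.
The Pigouvian subsidy equals MEB at x*: 5.79 + 0.95×25.4281 = 29.9467.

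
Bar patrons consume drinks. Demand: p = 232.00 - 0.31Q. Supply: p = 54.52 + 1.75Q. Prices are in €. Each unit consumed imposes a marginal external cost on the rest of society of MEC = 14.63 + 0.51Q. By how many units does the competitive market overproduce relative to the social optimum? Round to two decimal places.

Market equilibrium (private): 54.52 + 1.75Q = 232.00 - 0.31Q → Q_m = 86.1553.
Social marginal benefit = demand − MEC = 217.37 - 0.82Q.
Set SMB = MC: 217.37 - 0.82Q = 54.52 + 1.75Q → Q* = 63.3658.
Gap = |86.1553 − 63.3658| = 22.7895.

22.79 units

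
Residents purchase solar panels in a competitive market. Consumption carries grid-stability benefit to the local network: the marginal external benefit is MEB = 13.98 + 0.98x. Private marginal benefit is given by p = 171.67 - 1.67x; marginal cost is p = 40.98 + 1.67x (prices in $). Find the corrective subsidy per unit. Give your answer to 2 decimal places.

subsidy = $74.05 per unit

Social marginal benefit = demand + MEB = 185.65 - 0.69x.
Set SMB = MC: 185.65 - 0.69x = 40.98 + 1.67x → x* = 61.3008.
The Pigouvian subsidy equals MEB at x*: 13.98 + 0.98×61.3008 = 74.0548.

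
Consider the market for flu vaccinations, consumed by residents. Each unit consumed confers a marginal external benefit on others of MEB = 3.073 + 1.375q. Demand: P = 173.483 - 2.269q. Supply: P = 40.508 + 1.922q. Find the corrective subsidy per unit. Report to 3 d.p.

Social marginal benefit = demand + MEB = 176.556 - 0.894q.
Set SMB = MC: 176.556 - 0.894q = 40.508 + 1.922q → q* = 48.3125.
The Pigouvian subsidy equals MEB at q*: 3.073 + 1.375×48.3125 = 69.5027.

subsidy = 69.503 per unit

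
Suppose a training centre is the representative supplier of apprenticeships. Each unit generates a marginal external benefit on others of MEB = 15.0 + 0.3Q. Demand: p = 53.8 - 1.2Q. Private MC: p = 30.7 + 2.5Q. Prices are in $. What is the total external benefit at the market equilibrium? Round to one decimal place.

Market equilibrium (private): 30.7 + 2.5Q = 53.8 - 1.2Q → Q_m = 6.2432.
Total external benefit = ∫₀^{Q_m} (15.0 + 0.3Q) dQ = 15.0×6.2432 + ½×0.3×6.2432² = 99.4946.

$99.5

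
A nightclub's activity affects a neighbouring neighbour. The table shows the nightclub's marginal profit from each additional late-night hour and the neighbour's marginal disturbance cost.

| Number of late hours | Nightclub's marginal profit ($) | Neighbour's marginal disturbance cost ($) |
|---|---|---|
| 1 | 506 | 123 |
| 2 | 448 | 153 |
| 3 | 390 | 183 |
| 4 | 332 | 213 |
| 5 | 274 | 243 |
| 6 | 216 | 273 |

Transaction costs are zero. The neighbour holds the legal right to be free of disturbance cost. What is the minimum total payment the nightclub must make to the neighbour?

Efficient level: marginal profit ≥ marginal disturbance cost through level 5, so k* = 5.
With the neighbour holding the right, the nightclub must at least compensate total damage at k*: 123 + 153 + 183 + 213 + 243 = 915.

$915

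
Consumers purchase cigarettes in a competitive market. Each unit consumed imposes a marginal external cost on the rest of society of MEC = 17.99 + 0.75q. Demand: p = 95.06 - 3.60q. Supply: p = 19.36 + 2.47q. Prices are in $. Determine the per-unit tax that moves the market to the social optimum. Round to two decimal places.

Social marginal benefit = demand − MEC = 77.07 - 4.35q.
Set SMB = MC: 77.07 - 4.35q = 19.36 + 2.47q → q* = 8.4619.
The Pigouvian tax equals MEC at q*: 17.99 + 0.75×8.4619 = 24.3364.

tax = $24.34 per unit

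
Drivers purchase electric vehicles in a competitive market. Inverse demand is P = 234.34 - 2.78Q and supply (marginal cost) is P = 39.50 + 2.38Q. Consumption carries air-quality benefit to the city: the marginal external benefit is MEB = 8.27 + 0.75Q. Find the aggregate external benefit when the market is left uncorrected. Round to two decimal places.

Market equilibrium (private): 39.50 + 2.38Q = 234.34 - 2.78Q → Q_m = 37.7597.
Total external benefit = ∫₀^{Q_m} (8.27 + 0.75Q) dQ = 8.27×37.7597 + ½×0.75×37.7597² = 846.9458.

846.95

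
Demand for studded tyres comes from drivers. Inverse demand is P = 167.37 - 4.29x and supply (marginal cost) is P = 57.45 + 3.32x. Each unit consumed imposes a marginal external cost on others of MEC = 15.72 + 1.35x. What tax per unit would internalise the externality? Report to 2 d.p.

tax = 29.91 per unit

Social marginal benefit = demand − MEC = 151.65 - 5.64x.
Set SMB = MC: 151.65 - 5.64x = 57.45 + 3.32x → x* = 10.5134.
The Pigouvian tax equals MEC at x*: 15.72 + 1.35×10.5134 = 29.9131.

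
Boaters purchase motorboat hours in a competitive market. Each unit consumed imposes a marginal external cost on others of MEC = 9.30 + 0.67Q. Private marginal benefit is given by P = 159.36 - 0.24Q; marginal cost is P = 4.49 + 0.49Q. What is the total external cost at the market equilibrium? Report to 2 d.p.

17050.65

Market equilibrium (private): 4.49 + 0.49Q = 159.36 - 0.24Q → Q_m = 212.1507.
Total external cost = ∫₀^{Q_m} (9.30 + 0.67Q) dQ = 9.30×212.1507 + ½×0.67×212.1507² = 17050.6545.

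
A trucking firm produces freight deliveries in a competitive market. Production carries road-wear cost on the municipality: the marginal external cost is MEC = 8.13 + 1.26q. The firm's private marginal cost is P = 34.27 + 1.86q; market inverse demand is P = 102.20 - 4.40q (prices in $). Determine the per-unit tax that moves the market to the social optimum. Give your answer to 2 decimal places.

tax = $18.15 per unit

Social marginal cost = private MC + MEC = 42.40 + 3.12q.
Set SMC = demand: 42.40 + 3.12q = 102.20 - 4.40q → q* = 7.9521.
The Pigouvian tax equals MEC at q*: 8.13 + 1.26×7.9521 = 18.1496.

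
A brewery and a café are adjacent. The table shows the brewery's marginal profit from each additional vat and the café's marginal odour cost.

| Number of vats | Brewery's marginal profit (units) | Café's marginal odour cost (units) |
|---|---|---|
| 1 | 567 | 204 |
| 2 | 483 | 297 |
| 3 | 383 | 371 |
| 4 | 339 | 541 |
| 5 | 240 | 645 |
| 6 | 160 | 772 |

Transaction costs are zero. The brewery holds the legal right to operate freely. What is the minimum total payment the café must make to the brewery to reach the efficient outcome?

Left alone the brewery would choose level 6 (marginal profit stays positive).
Efficient level: k* = 3 (marginal profit ≥ marginal odour cost through 3).
The café must at least cover the brewery's forgone profit from cutting 6→3: 339 + 240 + 160 = 739.

739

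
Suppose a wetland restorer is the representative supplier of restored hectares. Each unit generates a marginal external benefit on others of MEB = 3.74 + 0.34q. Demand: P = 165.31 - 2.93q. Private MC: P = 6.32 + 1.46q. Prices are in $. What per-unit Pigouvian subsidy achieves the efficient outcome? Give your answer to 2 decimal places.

Social marginal cost = private MC − MEB = 2.58 + 1.12q.
Set SMC = demand: 2.58 + 1.12q = 165.31 - 2.93q → q* = 40.1802.
The Pigouvian subsidy equals MEB at q*: 3.74 + 0.34×40.1802 = 17.4013.

subsidy = $17.40 per unit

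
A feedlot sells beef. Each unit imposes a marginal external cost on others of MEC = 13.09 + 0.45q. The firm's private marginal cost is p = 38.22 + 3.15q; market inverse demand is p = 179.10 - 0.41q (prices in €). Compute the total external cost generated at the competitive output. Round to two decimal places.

€870.37

Market equilibrium (private): 38.22 + 3.15q = 179.10 - 0.41q → q_m = 39.5730.
Total external cost = ∫₀^{q_m} (13.09 + 0.45q) dq = 13.09×39.5730 + ½×0.45×39.5730² = 870.3656.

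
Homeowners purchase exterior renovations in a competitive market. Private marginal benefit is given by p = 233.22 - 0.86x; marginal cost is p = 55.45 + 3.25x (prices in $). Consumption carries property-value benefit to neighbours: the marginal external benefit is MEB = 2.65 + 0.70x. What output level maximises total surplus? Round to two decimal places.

x* = 52.91

Social marginal benefit = demand + MEB = 235.87 - 0.16x.
Set SMB = MC: 235.87 - 0.16x = 55.45 + 3.25x → x* = 52.9091.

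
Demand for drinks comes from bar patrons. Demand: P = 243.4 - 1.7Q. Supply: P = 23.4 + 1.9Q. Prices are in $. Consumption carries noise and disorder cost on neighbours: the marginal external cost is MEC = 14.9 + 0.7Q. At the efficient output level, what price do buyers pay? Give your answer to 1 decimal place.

Social marginal benefit = demand − MEC = 228.5 - 2.4Q.
Set SMB = MC: 228.5 - 2.4Q = 23.4 + 1.9Q → Q* = 47.6977.
Consumer price on the demand curve at Q*: 243.4 − 1.7×47.6977 = 162.3139.

P = $162.3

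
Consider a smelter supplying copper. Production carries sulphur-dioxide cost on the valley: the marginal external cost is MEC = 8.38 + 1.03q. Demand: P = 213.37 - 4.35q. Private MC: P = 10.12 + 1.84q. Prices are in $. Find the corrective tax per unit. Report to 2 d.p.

Social marginal cost = private MC + MEC = 18.50 + 2.87q.
Set SMC = demand: 18.50 + 2.87q = 213.37 - 4.35q → q* = 26.9903.
The Pigouvian tax equals MEC at q*: 8.38 + 1.03×26.9903 = 36.1800.

tax = $36.18 per unit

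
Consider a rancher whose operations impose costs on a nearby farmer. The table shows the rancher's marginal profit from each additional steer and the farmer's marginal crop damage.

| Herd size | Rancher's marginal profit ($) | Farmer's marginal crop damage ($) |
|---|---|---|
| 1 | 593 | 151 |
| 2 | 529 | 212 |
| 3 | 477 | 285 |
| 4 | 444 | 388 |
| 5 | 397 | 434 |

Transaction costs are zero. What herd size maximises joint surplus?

4

Bargaining reaches the level where marginal profit last exceeds marginal crop damage.
That holds through level 4 (444 ≥ 388) but not at 5 (397 < 434).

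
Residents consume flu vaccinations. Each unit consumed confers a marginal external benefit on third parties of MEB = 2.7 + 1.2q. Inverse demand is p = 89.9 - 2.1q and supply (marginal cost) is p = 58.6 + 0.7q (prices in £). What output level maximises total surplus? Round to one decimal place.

q* = 21.3

Social marginal benefit = demand + MEB = 92.6 - 0.9q.
Set SMB = MC: 92.6 - 0.9q = 58.6 + 0.7q → q* = 21.2500.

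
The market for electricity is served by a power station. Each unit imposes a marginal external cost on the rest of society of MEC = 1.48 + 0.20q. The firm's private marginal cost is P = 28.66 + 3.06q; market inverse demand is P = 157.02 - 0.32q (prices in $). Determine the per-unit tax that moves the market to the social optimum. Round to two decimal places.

tax = $8.57 per unit

Social marginal cost = private MC + MEC = 30.14 + 3.26q.
Set SMC = demand: 30.14 + 3.26q = 157.02 - 0.32q → q* = 35.4413.
The Pigouvian tax equals MEC at q*: 1.48 + 0.20×35.4413 = 8.5683.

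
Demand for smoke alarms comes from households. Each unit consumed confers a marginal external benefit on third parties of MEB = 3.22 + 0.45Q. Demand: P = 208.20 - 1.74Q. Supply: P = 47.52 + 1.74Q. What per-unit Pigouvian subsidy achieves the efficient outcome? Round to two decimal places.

Social marginal benefit = demand + MEB = 211.42 - 1.29Q.
Set SMB = MC: 211.42 - 1.29Q = 47.52 + 1.74Q → Q* = 54.0924.
The Pigouvian subsidy equals MEB at Q*: 3.22 + 0.45×54.0924 = 27.5616.

subsidy = 27.56 per unit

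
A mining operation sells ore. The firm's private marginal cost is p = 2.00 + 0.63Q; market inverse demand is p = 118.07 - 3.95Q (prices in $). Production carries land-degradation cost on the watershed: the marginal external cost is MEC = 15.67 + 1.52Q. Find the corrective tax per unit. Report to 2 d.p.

tax = $40.69 per unit

Social marginal cost = private MC + MEC = 17.67 + 2.15Q.
Set SMC = demand: 17.67 + 2.15Q = 118.07 - 3.95Q → Q* = 16.4590.
The Pigouvian tax equals MEC at Q*: 15.67 + 1.52×16.4590 = 40.6877.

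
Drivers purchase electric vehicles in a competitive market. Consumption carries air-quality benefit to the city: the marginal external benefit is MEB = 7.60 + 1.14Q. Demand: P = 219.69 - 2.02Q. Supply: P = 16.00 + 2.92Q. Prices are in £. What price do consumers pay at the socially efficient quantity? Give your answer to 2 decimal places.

P = £107.37

Social marginal benefit = demand + MEB = 227.29 - 0.88Q.
Set SMB = MC: 227.29 - 0.88Q = 16.00 + 2.92Q → Q* = 55.6026.
Consumer price on the demand curve at Q*: 219.69 − 2.02×55.6026 = 107.3727.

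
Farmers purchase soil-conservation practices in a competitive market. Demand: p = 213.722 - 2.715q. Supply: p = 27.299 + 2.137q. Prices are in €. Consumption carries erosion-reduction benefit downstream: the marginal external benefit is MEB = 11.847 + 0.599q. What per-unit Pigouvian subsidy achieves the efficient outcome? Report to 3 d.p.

subsidy = €39.772 per unit

Social marginal benefit = demand + MEB = 225.569 - 2.116q.
Set SMB = MC: 225.569 - 2.116q = 27.299 + 2.137q → q* = 46.6189.
The Pigouvian subsidy equals MEB at q*: 11.847 + 0.599×46.6189 = 39.7717.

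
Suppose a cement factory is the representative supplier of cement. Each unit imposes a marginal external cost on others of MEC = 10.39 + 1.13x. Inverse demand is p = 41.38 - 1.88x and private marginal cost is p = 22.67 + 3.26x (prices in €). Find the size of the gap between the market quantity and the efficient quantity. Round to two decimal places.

2.31 units

Market equilibrium (private): 22.67 + 3.26x = 41.38 - 1.88x → x_m = 3.6401.
Social marginal cost = private MC + MEC = 33.06 + 4.39x.
Set SMC = demand: 33.06 + 4.39x = 41.38 - 1.88x → x* = 1.3270.
Gap = |3.6401 − 1.3270| = 2.3131.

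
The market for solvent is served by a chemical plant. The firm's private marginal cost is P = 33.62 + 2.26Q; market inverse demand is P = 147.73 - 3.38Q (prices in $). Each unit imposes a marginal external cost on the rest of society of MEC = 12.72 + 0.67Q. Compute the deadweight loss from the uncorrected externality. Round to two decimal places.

Market equilibrium (private): 33.62 + 2.26Q = 147.73 - 3.38Q → Q_m = 20.2323.
Social marginal cost = private MC + MEC = 46.34 + 2.93Q.
Set SMC = demand: 46.34 + 2.93Q = 147.73 - 3.38Q → Q* = 16.0681.
Between Q* and Q_m the wedge SMC − demand runs linearly from 0 to MEC(Q_m), so the loss is a triangle.
DWL = ½ × 4.1642 × 26.2756 = 54.7084.

DWL = $54.71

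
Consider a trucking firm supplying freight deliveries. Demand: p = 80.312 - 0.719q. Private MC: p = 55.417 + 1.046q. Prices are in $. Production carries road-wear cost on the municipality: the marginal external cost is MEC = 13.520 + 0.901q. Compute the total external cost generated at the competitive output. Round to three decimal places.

$280.322

Market equilibrium (private): 55.417 + 1.046q = 80.312 - 0.719q → q_m = 14.1048.
Total external cost = ∫₀^{q_m} (13.520 + 0.901q) dq = 13.520×14.1048 + ½×0.901×14.1048² = 280.3218.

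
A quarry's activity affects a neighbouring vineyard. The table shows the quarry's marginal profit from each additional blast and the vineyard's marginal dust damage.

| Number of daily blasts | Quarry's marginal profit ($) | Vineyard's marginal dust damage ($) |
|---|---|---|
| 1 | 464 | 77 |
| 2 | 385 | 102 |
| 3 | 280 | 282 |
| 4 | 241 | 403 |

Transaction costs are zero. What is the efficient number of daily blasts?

Bargaining reaches the level where marginal profit last exceeds marginal dust damage.
That holds through level 2 (385 ≥ 102) but not at 3 (280 < 282).

2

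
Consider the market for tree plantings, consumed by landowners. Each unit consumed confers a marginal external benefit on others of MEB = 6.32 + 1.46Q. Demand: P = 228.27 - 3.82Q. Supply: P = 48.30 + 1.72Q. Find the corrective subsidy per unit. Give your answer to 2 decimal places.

Social marginal benefit = demand + MEB = 234.59 - 2.36Q.
Set SMB = MC: 234.59 - 2.36Q = 48.30 + 1.72Q → Q* = 45.6593.
The Pigouvian subsidy equals MEB at Q*: 6.32 + 1.46×45.6593 = 72.9826.

subsidy = 72.98 per unit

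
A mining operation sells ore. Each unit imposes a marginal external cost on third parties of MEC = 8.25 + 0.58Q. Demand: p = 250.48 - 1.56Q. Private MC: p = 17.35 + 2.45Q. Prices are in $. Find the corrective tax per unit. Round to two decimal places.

Social marginal cost = private MC + MEC = 25.60 + 3.03Q.
Set SMC = demand: 25.60 + 3.03Q = 250.48 - 1.56Q → Q* = 48.9935.
The Pigouvian tax equals MEC at Q*: 8.25 + 0.58×48.9935 = 36.6662.

tax = $36.67 per unit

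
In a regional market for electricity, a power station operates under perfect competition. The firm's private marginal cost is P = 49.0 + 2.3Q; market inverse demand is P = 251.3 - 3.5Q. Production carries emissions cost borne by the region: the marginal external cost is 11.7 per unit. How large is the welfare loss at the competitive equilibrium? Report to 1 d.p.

Market equilibrium (private): 49.0 + 2.3Q = 251.3 - 3.5Q → Q_m = 34.8793.
Social marginal cost = private MC + MEC = 60.7 + 2.3Q.
Set SMC = demand: 60.7 + 2.3Q = 251.3 - 3.5Q → Q* = 32.8621.
The loss is the area between SMC and demand from Q* to Q_m; with linear curves that's a triangle of height MEC(Q_m).
DWL = ½ × 2.0172 × 11.7000 = 11.8006.

DWL = 11.8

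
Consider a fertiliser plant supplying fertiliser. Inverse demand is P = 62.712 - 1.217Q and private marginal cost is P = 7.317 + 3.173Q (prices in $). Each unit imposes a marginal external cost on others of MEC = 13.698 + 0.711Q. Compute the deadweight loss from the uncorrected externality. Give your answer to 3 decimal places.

DWL = $50.374

Market equilibrium (private): 7.317 + 3.173Q = 62.712 - 1.217Q → Q_m = 12.6185.
Social marginal cost = private MC + MEC = 21.015 + 3.884Q.
Set SMC = demand: 21.015 + 3.884Q = 62.712 - 1.217Q → Q* = 8.1743.
Height of the DWL triangle at Q_m is SMC(Q_m) − demand(Q_m) = MEC(Q_m) = 22.6697.
DWL = ½ × 4.4442 × 22.6697 = 50.3743.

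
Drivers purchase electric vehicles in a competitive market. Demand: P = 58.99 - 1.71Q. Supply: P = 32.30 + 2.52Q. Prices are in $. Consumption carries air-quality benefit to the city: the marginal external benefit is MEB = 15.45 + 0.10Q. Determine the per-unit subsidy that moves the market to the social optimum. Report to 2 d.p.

Social marginal benefit = demand + MEB = 74.44 - 1.61Q.
Set SMB = MC: 74.44 - 1.61Q = 32.30 + 2.52Q → Q* = 10.2034.
The Pigouvian subsidy equals MEB at Q*: 15.45 + 0.10×10.2034 = 16.4703.

subsidy = $16.47 per unit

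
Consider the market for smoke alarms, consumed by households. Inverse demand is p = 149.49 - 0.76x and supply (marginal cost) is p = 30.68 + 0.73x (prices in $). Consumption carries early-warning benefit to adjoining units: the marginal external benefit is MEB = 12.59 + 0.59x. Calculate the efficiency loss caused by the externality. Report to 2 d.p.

Market equilibrium (private): 30.68 + 0.73x = 149.49 - 0.76x → x_m = 79.7383.
Social marginal benefit = demand + MEB = 162.08 - 0.17x.
Set SMB = MC: 162.08 - 0.17x = 30.68 + 0.73x → x* = 146.0000.
The loss is the area between SMB and MC from x* to x_m; with linear curves that's a triangle of height MEB(x_m).
DWL = ½ × 66.2617 × 59.6356 = 1975.7781.

DWL = $1975.78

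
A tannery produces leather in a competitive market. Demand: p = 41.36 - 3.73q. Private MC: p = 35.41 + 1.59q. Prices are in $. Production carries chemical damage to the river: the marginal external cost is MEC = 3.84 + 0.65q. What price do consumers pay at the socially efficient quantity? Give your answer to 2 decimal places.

Social marginal cost = private MC + MEC = 39.25 + 2.24q.
Set SMC = demand: 39.25 + 2.24q = 41.36 - 3.73q → q* = 0.3534.
Consumer price on the demand curve at q*: 41.36 − 3.73×0.3534 = 40.0418.

P = $40.04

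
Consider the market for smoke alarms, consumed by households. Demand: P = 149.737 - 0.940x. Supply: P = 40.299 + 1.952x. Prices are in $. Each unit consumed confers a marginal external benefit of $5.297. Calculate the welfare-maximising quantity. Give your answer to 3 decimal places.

Social marginal benefit = demand + MEB = 155.034 - 0.940x.
Set SMB = MC: 155.034 - 0.940x = 40.299 + 1.952x → x* = 39.6732.

x* = 39.673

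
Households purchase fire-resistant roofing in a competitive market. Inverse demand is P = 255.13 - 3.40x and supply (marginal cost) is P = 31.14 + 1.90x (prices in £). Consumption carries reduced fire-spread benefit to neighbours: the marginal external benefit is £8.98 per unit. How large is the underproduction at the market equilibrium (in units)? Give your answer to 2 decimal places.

Market equilibrium (private): 31.14 + 1.90x = 255.13 - 3.40x → x_m = 42.2623.
Social marginal benefit = demand + MEB = 264.11 - 3.40x.
Set SMB = MC: 264.11 - 3.40x = 31.14 + 1.90x → x* = 43.9566.
Gap = |42.2623 − 43.9566| = 1.6943.

1.69 units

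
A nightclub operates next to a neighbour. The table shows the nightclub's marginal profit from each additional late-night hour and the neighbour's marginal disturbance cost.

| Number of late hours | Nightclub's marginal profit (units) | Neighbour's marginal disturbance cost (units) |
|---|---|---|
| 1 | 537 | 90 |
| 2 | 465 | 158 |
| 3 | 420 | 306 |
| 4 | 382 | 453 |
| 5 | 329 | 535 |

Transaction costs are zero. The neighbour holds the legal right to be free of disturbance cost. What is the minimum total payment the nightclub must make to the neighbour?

Efficient level: marginal profit ≥ marginal disturbance cost through level 3, so k* = 3.
With the neighbour holding the right, the nightclub must at least compensate total damage at k*: 90 + 158 + 306 = 554.

554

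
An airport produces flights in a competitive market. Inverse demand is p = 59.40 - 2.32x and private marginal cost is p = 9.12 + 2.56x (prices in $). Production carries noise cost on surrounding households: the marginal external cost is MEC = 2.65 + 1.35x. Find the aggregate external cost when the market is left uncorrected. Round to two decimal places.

$98.96

Market equilibrium (private): 9.12 + 2.56x = 59.40 - 2.32x → x_m = 10.3033.
Total external cost = ∫₀^{x_m} (2.65 + 1.35x) dx = 2.65×10.3033 + ½×1.35×10.3033² = 98.9604.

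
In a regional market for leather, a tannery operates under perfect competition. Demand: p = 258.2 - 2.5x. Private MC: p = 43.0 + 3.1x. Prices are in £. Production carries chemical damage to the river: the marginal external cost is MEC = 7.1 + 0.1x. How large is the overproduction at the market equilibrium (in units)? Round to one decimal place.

1.9 units

Market equilibrium (private): 43.0 + 3.1x = 258.2 - 2.5x → x_m = 38.4286.
Social marginal cost = private MC + MEC = 50.1 + 3.2x.
Set SMC = demand: 50.1 + 3.2x = 258.2 - 2.5x → x* = 36.5088.
Gap = |38.4286 − 36.5088| = 1.9198.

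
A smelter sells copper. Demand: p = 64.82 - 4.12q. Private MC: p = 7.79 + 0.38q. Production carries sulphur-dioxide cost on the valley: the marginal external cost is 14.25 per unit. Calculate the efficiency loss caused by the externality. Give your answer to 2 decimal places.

DWL = 22.56

Market equilibrium (private): 7.79 + 0.38q = 64.82 - 4.12q → q_m = 12.6733.
Social marginal cost = private MC + MEC = 22.04 + 0.38q.
Set SMC = demand: 22.04 + 0.38q = 64.82 - 4.12q → q* = 9.5067.
The welfare-loss triangle has base |q_m − q*| and height MEC(q_m) (the vertical gap between SMC and demand is zero at q* and MEC at q_m).
DWL = ½ × 3.1666 × 14.2500 = 22.5620.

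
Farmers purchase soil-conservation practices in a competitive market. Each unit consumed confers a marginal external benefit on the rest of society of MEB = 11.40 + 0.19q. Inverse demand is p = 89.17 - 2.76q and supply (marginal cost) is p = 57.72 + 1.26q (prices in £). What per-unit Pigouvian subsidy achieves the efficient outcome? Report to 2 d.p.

subsidy = £13.53 per unit

Social marginal benefit = demand + MEB = 100.57 - 2.57q.
Set SMB = MC: 100.57 - 2.57q = 57.72 + 1.26q → q* = 11.1880.
The Pigouvian subsidy equals MEB at q*: 11.40 + 0.19×11.1880 = 13.5257.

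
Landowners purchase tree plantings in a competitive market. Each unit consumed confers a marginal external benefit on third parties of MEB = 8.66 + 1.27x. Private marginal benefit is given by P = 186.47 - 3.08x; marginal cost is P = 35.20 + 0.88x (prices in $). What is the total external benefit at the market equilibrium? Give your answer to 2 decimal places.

$1257.40

Market equilibrium (private): 35.20 + 0.88x = 186.47 - 3.08x → x_m = 38.1995.
Total external benefit = ∫₀^{x_m} (8.66 + 1.27x) dx = 8.66×38.1995 + ½×1.27×38.1995² = 1257.4008.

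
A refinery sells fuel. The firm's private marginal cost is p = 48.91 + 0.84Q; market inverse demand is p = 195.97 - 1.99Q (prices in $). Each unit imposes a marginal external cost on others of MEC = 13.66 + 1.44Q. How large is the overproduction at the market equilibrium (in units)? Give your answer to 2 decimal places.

20.72 units

Market equilibrium (private): 48.91 + 0.84Q = 195.97 - 1.99Q → Q_m = 51.9647.
Social marginal cost = private MC + MEC = 62.57 + 2.28Q.
Set SMC = demand: 62.57 + 2.28Q = 195.97 - 1.99Q → Q* = 31.2412.
Gap = |51.9647 − 31.2412| = 20.7235.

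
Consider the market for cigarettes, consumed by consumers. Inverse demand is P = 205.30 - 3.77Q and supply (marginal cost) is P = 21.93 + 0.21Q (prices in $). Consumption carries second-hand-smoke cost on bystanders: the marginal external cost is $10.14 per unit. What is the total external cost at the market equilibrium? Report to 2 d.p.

Market equilibrium (private): 21.93 + 0.21Q = 205.30 - 3.77Q → Q_m = 46.0729.
Total external cost = MEC × Q_m = 10.14 × 46.0729 = 467.1792.

$467.18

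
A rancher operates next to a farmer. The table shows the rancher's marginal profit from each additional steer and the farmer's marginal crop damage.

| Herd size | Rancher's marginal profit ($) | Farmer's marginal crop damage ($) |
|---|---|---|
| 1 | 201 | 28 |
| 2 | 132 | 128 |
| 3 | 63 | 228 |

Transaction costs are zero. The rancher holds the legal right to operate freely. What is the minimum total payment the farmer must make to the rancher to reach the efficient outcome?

$63

Left alone the rancher would choose level 3 (marginal profit stays positive).
Efficient level: k* = 2 (marginal profit ≥ marginal crop damage through 2).
The farmer must at least cover the rancher's forgone profit from cutting 3→2: 63 = 63.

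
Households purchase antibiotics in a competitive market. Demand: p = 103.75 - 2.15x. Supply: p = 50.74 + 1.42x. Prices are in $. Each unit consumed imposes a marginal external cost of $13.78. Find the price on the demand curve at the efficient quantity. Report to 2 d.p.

Social marginal benefit = demand − MEC = 89.97 - 2.15x.
Set SMB = MC: 89.97 - 2.15x = 50.74 + 1.42x → x* = 10.9888.
Consumer price on the demand curve at x*: 103.75 − 2.15×10.9888 = 80.1241.

P = $80.12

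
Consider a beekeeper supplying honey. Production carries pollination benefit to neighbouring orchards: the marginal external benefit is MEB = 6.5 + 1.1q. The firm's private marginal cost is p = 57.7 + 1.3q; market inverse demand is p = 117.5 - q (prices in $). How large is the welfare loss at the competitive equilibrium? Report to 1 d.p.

DWL = $513.3

Market equilibrium (private): 57.7 + 1.3q = 117.5 - q → q_m = 26.0000.
Social marginal cost = private MC − MEB = 51.2 + 0.2q.
Set SMC = demand: 51.2 + 0.2q = 117.5 - q → q* = 55.2500.
The loss is the area between SMC and demand from q* to q_m; with linear curves that's a triangle of height MEB(q_m).
DWL = ½ × 29.2500 × 35.1000 = 513.3375.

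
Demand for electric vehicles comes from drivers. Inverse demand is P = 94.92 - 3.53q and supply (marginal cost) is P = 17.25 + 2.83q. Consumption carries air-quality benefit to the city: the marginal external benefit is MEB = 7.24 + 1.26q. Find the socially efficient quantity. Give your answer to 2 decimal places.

Social marginal benefit = demand + MEB = 102.16 - 2.27q.
Set SMB = MC: 102.16 - 2.27q = 17.25 + 2.83q → q* = 16.6490.

q* = 16.65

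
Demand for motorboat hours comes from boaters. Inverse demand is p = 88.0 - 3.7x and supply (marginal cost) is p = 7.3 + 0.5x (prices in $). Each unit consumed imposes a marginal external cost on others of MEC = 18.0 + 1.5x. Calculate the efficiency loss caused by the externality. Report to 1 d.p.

DWL = $192.3

Market equilibrium (private): 7.3 + 0.5x = 88.0 - 3.7x → x_m = 19.2143.
Social marginal benefit = demand − MEC = 70.0 - 5.2x.
Set SMB = MC: 70.0 - 5.2x = 7.3 + 0.5x → x* = 11.0000.
Between x* and x_m the wedge MC − SMB runs linearly from 0 to MEC(x_m), so the loss is a triangle.
DWL = ½ × 8.2143 × 46.8214 = 192.3025.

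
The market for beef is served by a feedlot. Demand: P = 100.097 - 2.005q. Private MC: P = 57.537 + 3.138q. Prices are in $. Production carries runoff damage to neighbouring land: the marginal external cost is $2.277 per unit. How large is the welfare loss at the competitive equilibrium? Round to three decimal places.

Market equilibrium (private): 57.537 + 3.138q = 100.097 - 2.005q → q_m = 8.2753.
Social marginal cost = private MC + MEC = 59.814 + 3.138q.
Set SMC = demand: 59.814 + 3.138q = 100.097 - 2.005q → q* = 7.8326.
The welfare-loss triangle has base |q_m − q*| and height MEC(q_m) (the vertical gap between SMC and demand is zero at q* and MEC at q_m).
DWL = ½ × 0.4427 × 2.2770 = 0.5040.

DWL = $0.504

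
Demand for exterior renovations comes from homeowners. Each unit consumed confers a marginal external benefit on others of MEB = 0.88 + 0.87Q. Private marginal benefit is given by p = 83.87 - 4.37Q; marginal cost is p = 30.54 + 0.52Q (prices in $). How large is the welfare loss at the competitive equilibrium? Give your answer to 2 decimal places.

DWL = $13.37

Market equilibrium (private): 30.54 + 0.52Q = 83.87 - 4.37Q → Q_m = 10.9059.
Social marginal benefit = demand + MEB = 84.75 - 3.50Q.
Set SMB = MC: 84.75 - 3.50Q = 30.54 + 0.52Q → Q* = 13.4851.
The loss is the area between SMB and MC from Q* to Q_m; with linear curves that's a triangle of height MEB(Q_m).
DWL = ½ × 2.5792 × 10.3682 = 13.3708.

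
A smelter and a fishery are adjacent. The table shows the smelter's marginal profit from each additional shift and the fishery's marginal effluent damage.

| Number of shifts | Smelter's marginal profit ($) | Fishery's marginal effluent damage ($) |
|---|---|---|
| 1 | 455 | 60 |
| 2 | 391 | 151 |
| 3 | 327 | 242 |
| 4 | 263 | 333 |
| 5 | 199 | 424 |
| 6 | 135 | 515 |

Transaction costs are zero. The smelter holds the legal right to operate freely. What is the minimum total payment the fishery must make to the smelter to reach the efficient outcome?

Left alone the smelter would choose level 6 (marginal profit stays positive).
Efficient level: k* = 3 (marginal profit ≥ marginal effluent damage through 3).
The fishery must at least cover the smelter's forgone profit from cutting 6→3: 263 + 199 + 135 = 597.

$597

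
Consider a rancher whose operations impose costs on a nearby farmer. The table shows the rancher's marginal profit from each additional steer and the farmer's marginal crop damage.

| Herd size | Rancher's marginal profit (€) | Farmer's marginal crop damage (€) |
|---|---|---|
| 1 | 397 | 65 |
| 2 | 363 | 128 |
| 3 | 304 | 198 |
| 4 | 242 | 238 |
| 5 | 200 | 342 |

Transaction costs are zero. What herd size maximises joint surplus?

4

Bargaining reaches the level where marginal profit last exceeds marginal crop damage.
That holds through level 4 (242 ≥ 238) but not at 5 (200 < 342).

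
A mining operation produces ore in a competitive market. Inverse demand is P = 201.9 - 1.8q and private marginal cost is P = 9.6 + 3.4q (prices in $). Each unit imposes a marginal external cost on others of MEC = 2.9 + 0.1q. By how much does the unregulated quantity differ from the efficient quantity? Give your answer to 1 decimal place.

Market equilibrium (private): 9.6 + 3.4q = 201.9 - 1.8q → q_m = 36.9808.
Social marginal cost = private MC + MEC = 12.5 + 3.5q.
Set SMC = demand: 12.5 + 3.5q = 201.9 - 1.8q → q* = 35.7358.
Gap = |36.9808 − 35.7358| = 1.2450.

1.2 units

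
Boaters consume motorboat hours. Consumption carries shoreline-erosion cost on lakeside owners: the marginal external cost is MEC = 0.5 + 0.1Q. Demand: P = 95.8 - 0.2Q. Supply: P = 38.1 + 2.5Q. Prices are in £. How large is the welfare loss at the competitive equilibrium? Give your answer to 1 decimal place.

DWL = £1.2

Market equilibrium (private): 38.1 + 2.5Q = 95.8 - 0.2Q → Q_m = 21.3704.
Social marginal benefit = demand − MEC = 95.3 - 0.3Q.
Set SMB = MC: 95.3 - 0.3Q = 38.1 + 2.5Q → Q* = 20.4286.
Height of the DWL triangle at Q_m is MC(Q_m) − SMB(Q_m) = MEC(Q_m) = 2.6370.
DWL = ½ × 0.9418 × 2.6370 = 1.2418.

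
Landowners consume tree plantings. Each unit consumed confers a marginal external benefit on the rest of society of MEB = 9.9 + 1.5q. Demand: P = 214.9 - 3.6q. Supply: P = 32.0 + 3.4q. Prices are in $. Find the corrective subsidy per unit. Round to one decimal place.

subsidy = $62.5 per unit

Social marginal benefit = demand + MEB = 224.8 - 2.1q.
Set SMB = MC: 224.8 - 2.1q = 32.0 + 3.4q → q* = 35.0545.
The Pigouvian subsidy equals MEB at q*: 9.9 + 1.5×35.0545 = 62.4818.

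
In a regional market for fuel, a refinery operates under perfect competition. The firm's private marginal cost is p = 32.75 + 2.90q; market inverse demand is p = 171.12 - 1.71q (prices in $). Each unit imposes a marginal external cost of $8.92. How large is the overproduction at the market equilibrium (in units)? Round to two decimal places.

1.93 units

Market equilibrium (private): 32.75 + 2.90q = 171.12 - 1.71q → q_m = 30.0152.
Social marginal cost = private MC + MEC = 41.67 + 2.90q.
Set SMC = demand: 41.67 + 2.90q = 171.12 - 1.71q → q* = 28.0803.
Gap = |30.0152 − 28.0803| = 1.9349.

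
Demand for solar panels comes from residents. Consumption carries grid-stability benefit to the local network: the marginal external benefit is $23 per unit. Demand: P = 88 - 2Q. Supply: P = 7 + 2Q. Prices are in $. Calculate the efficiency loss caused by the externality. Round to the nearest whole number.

Market equilibrium (private): 7 + 2Q = 88 - 2Q → Q_m = 20.2500.
Social marginal benefit = demand + MEB = 111 - 2Q.
Set SMB = MC: 111 - 2Q = 7 + 2Q → Q* = 26.0000.
The welfare-loss triangle has base |Q_m − Q*| and height MEB(Q_m) (the vertical gap between SMB and MC is zero at Q* and MEB at Q_m).
DWL = ½ × 5.7500 × 23.0000 = 66.1250.

DWL = $66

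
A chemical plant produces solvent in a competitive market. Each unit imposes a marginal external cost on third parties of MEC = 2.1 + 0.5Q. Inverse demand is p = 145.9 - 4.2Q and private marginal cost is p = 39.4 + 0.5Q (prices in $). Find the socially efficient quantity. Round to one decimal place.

Social marginal cost = private MC + MEC = 41.5 + Q.
Set SMC = demand: 41.5 + Q = 145.9 - 4.2Q → Q* = 20.0769.

Q* = 20.1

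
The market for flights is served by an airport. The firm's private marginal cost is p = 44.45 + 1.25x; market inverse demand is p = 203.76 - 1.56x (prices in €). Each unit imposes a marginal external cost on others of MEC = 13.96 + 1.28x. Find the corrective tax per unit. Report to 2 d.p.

tax = €59.45 per unit

Social marginal cost = private MC + MEC = 58.41 + 2.53x.
Set SMC = demand: 58.41 + 2.53x = 203.76 - 1.56x → x* = 35.5379.
The Pigouvian tax equals MEC at x*: 13.96 + 1.28×35.5379 = 59.4485.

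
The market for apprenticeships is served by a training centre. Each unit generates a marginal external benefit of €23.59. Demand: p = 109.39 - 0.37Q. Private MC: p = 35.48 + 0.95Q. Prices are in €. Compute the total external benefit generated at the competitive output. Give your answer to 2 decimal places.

Market equilibrium (private): 35.48 + 0.95Q = 109.39 - 0.37Q → Q_m = 55.9924.
Total external benefit = MEB × Q_m = 23.59 × 55.9924 = 1320.8607.

€1320.86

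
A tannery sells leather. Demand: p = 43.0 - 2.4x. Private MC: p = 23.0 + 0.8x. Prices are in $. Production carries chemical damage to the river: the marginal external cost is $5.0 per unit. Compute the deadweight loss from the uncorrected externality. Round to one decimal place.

Market equilibrium (private): 23.0 + 0.8x = 43.0 - 2.4x → x_m = 6.2500.
Social marginal cost = private MC + MEC = 28.0 + 0.8x.
Set SMC = demand: 28.0 + 0.8x = 43.0 - 2.4x → x* = 4.6875.
The welfare-loss triangle has base |x_m − x*| and height MEC(x_m) (the vertical gap between SMC and demand is zero at x* and MEC at x_m).
DWL = ½ × 1.5625 × 5.0000 = 3.9063.

DWL = $3.9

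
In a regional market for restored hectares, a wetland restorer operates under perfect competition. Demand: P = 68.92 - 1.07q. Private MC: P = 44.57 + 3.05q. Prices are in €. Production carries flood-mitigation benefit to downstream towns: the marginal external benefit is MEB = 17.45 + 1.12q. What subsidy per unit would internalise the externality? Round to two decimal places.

Social marginal cost = private MC − MEB = 27.12 + 1.93q.
Set SMC = demand: 27.12 + 1.93q = 68.92 - 1.07q → q* = 13.9333.
The Pigouvian subsidy equals MEB at q*: 17.45 + 1.12×13.9333 = 33.0553.

subsidy = €33.06 per unit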